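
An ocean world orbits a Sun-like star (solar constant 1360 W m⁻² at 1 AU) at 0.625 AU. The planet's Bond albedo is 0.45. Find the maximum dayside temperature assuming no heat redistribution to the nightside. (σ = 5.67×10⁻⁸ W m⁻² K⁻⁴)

Flux at 0.625 AU: S = 1360/0.625² = 3480 W m⁻².
With no redistribution each surface element balances locally: S(1−A) = σT⁴.
T = [3480 × 0.55 / 5.67×10⁻⁸]^(1/4) = (3.38×10¹⁰)^(1/4) = 429 K.

T_ss ≈ 429 K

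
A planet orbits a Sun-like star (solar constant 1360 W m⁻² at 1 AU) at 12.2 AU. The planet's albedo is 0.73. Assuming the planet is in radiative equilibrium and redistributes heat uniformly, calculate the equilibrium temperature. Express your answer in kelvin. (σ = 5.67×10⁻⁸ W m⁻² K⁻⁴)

T_eq ≈ 57.4 K

Flux at 12.2 AU: S = 1360/12.2² = 9.14 W m⁻².
Energy balance: absorbed = emitted ⇒ πR²·S(1−A) = 4πR²·σT_eq⁴, so T_eq⁴ = S(1−A)/(4σ).
T_eq = [9.14 × 0.27 / (4 × 5.67×10⁻⁸)]^(1/4) = (1.09×10⁷)^(1/4) = 57.4 K.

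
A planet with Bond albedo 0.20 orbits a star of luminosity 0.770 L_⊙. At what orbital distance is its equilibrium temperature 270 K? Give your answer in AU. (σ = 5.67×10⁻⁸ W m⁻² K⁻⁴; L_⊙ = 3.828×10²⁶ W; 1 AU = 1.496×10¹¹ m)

d ≈ 0.834 AU

L = 0.770 × 3.828×10²⁶ = 2.95×10²⁶ W.
From T_eq⁴ = L(1−A)/(16πσd²): d = √[L(1−A)/(16πσT_eq⁴)].
d = √[2.95×10²⁶ × 0.80 / (16π × 5.67×10⁻⁸ × (270)⁴)] = 1.25×10¹¹ m = 0.834 AU.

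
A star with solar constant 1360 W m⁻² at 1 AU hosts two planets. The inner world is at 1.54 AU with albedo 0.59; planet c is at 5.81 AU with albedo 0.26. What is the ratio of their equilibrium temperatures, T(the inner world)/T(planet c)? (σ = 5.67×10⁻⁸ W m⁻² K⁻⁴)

T₁/T₂ ≈ 1.676

T_eq = [S₀(1−A)/(4σd²)]^(1/4), so T ∝ (1−A)^(1/4) / √d.
T₁ = [1360×0.41/(4×5.67×10⁻⁸×1.54²)]^(1/4) = 179.44 K.
T₂ = [1360×0.74/(4×5.67×10⁻⁸×5.81²)]^(1/4) = 107.08 K.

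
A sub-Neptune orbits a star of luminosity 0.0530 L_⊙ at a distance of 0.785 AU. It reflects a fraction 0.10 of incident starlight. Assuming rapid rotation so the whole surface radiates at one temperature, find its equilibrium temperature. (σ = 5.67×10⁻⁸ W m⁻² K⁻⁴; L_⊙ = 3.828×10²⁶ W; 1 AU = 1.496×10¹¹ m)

T_eq ≈ 147 K

d = 0.785 AU = 1.17×10¹¹ m.
L = 0.0530 × 3.828×10²⁶ = 2.03×10²⁵ W.
Flux: S = L/(4πd²) = 2.03×10²⁵/(4π×(1.17×10¹¹)²) = 117 W m⁻².
Energy balance: absorbed = emitted ⇒ πR²·S(1−A) = 4πR²·σT_eq⁴, so T_eq⁴ = S(1−A)/(4σ).
T_eq = [117 × 0.90 / (4 × 5.67×10⁻⁸)]^(1/4) = (4.65×10⁸)^(1/4) = 147 K.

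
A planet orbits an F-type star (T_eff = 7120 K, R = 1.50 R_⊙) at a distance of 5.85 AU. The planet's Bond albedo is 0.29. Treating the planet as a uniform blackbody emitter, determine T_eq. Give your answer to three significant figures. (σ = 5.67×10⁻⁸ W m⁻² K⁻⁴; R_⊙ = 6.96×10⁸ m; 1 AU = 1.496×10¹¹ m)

R_⋆ = 1.50 × 6.96×10⁸ = 1.04×10⁹ m.
d = 5.85 AU = 8.75×10¹¹ m.
L = 4πR_⋆²σT_⋆⁴ = 4π(1.04×10⁹)² × 5.67×10⁻⁸ × (7120)⁴ = 2.00×10²⁷ W.
S = L/(4πd²) = 207 W m⁻².
Energy balance: absorbed = emitted ⇒ πR²·S(1−A) = 4πR²·σT_eq⁴, so T_eq⁴ = S(1−A)/(4σ).
T_eq = [207 × 0.71 / (4 × 5.67×10⁻⁸)]^(1/4) = (6.49×10⁸)^(1/4) = 160 K.

T_eq ≈ 160 K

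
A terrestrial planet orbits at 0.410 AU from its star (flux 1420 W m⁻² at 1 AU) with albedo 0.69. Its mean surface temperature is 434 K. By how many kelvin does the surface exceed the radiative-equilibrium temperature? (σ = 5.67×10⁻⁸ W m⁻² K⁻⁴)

S = 1420/0.410² = 8447 W m⁻².
T_eq = [S(1−A)/(4σ)]^(1/4) = [8447×0.31/(4×5.67×10⁻⁸)]^(1/4) = 327.8 K.
ΔT = T_surf − T_eq = 434 − 327.8.

ΔT ≈ 106.2 K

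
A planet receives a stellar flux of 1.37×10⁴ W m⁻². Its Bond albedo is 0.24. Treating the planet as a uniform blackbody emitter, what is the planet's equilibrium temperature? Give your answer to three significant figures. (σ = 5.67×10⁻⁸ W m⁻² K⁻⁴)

Energy balance: absorbed = emitted ⇒ πR²·S(1−A) = 4πR²·σT_eq⁴, so T_eq⁴ = S(1−A)/(4σ).
T_eq = [1.37×10⁴ × 0.76 / (4 × 5.67×10⁻⁸)]^(1/4) = (4.59×10¹⁰)^(1/4) = 463 K.

T_eq ≈ 463 K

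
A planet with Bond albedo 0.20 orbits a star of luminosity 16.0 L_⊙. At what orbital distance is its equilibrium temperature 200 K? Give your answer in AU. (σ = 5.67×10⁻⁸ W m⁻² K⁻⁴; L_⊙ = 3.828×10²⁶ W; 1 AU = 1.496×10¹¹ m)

L = 16.0 × 3.828×10²⁶ = 6.12×10²⁷ W.
From T_eq⁴ = L(1−A)/(16πσd²): d = √[L(1−A)/(16πσT_eq⁴)].
d = √[6.12×10²⁷ × 0.80 / (16π × 5.67×10⁻⁸ × (200)⁴)] = 1.04×10¹² m = 6.93 AU.

d ≈ 6.93 AU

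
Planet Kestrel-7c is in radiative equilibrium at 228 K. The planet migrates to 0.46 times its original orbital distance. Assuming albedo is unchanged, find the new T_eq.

T_eq ≈ 336 K

T_eq ∝ L^(1/4) · d^(−1/2).
T′ = 228 / 0.46^(1/2) = 336 K.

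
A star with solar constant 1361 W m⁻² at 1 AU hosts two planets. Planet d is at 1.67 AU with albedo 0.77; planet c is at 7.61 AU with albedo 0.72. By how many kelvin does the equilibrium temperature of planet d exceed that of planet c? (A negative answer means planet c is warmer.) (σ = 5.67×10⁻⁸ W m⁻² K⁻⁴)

ΔT ≈ 75.8 K

T_eq = [S₀(1−A)/(4σd²)]^(1/4), so T ∝ (1−A)^(1/4) / √d.
T₁ = [1361×0.23/(4×5.67×10⁻⁸×1.67²)]^(1/4) = 149.15 K.
T₂ = [1361×0.28/(4×5.67×10⁻⁸×7.61²)]^(1/4) = 73.39 K.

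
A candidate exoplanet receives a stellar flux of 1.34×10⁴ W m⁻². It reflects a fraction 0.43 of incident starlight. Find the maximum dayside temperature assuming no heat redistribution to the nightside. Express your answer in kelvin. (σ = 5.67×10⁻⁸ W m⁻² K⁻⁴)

With no redistribution each surface element balances locally: S(1−A) = σT⁴.
T = [1.34×10⁴ × 0.57 / 5.67×10⁻⁸]^(1/4) = (1.35×10¹¹)^(1/4) = 606 K.

T_ss ≈ 606 K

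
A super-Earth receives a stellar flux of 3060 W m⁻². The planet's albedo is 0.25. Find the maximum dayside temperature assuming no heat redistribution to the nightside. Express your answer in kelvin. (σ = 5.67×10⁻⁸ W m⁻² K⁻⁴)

T_ss ≈ 449 K

With no redistribution each surface element balances locally: S(1−A) = σT⁴.
T = [3060 × 0.75 / 5.67×10⁻⁸]^(1/4) = (4.05×10¹⁰)^(1/4) = 449 K.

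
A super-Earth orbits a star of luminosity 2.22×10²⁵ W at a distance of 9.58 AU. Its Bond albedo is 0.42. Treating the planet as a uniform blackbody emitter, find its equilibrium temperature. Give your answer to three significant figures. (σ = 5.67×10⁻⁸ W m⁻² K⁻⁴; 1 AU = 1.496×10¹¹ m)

T_eq ≈ 38.5 K

d = 9.58 AU = 1.43×10¹² m.
Flux: S = L/(4πd²) = 2.22×10²⁵/(4π×(1.43×10¹²)²) = 0.860 W m⁻².
Energy balance: absorbed = emitted ⇒ πR²·S(1−A) = 4πR²·σT_eq⁴, so T_eq⁴ = S(1−A)/(4σ).
T_eq = [0.860 × 0.58 / (4 × 5.67×10⁻⁸)]^(1/4) = (2.20×10⁶)^(1/4) = 38.5 K.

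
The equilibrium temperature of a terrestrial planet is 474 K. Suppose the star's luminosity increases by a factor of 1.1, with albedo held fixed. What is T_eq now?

T_eq ∝ L^(1/4) · d^(−1/2).
T′ = 474 × 1.1^(1/4) = 485 K.

T_eq ≈ 485 K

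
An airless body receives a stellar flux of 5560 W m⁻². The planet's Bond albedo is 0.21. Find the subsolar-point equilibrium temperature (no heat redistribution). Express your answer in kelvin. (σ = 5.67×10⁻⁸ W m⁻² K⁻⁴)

At the subsolar point the surface absorbs S(1−A) and emits σT⁴ per unit area — no factor of 4, since only the local patch is in balance.
T = [5560 × 0.79 / 5.67×10⁻⁸]^(1/4) = (7.75×10¹⁰)^(1/4) = 528 K.

T_ss ≈ 528 K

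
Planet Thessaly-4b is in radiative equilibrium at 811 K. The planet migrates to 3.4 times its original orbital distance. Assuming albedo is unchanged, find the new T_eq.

T_eq ∝ L^(1/4) · d^(−1/2).
T′ = 811 / 3.4^(1/2) = 440 K.

T_eq ≈ 440 K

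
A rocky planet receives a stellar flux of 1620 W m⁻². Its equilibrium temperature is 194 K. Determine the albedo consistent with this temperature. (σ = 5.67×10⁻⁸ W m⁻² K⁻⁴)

From T_eq⁴ = S(1−A)/(4σ): 1−A = 4σT_eq⁴/S.
1−A = 4 × 5.67×10⁻⁸ × (194)⁴ / 1620 = 0.198.

A ≈ 0.80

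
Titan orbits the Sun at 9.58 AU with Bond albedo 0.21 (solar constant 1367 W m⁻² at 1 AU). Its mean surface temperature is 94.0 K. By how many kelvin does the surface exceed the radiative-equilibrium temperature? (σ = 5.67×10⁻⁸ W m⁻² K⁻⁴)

S = 1367/9.58² = 14.89 W m⁻².
T_eq = [S(1−A)/(4σ)]^(1/4) = [14.89×0.79/(4×5.67×10⁻⁸)]^(1/4) = 84.9 K.
ΔT = T_surf − T_eq = 94 − 84.9.

ΔT ≈ 9.1 K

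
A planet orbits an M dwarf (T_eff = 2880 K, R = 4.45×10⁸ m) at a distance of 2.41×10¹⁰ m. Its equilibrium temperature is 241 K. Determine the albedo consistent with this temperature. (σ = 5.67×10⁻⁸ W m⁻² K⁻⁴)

L = 4πR_⋆²σT_⋆⁴ = 4π(4.45×10⁸)² × 5.67×10⁻⁸ × (2880)⁴ = 9.71×10²⁴ W.
S = L/(4πd²) = 1330 W m⁻².
From T_eq⁴ = S(1−A)/(4σ): 1−A = 4σT_eq⁴/S.
1−A = 4 × 5.67×10⁻⁸ × (241)⁴ / 1330 = 0.575.

A ≈ 0.42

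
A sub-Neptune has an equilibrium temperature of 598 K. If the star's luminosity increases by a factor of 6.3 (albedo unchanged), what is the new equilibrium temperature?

T_eq ≈ 947 K

T_eq ∝ L^(1/4) · d^(−1/2).
T′ = 598 × 6.3^(1/4) = 947 K.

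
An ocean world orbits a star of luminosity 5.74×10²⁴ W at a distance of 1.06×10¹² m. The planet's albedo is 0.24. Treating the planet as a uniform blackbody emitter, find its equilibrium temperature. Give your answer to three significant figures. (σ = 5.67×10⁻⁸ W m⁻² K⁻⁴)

Flux: S = L/(4πd²) = 5.74×10²⁴/(4π×(1.06×10¹²)²) = 0.407 W m⁻².
Energy balance: absorbed = emitted ⇒ πR²·S(1−A) = 4πR²·σT_eq⁴, so T_eq⁴ = S(1−A)/(4σ).
T_eq = [0.407 × 0.76 / (4 × 5.67×10⁻⁸)]^(1/4) = (1.36×10⁶)^(1/4) = 34.2 K.

T_eq ≈ 34.2 K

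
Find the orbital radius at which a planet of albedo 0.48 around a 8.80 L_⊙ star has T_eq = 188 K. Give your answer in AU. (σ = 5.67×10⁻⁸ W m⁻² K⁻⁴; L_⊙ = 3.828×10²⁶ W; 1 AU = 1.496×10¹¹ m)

L = 8.80 × 3.828×10²⁶ = 3.37×10²⁷ W.
From T_eq⁴ = L(1−A)/(16πσd²): d = √[L(1−A)/(16πσT_eq⁴)].
d = √[3.37×10²⁷ × 0.52 / (16π × 5.67×10⁻⁸ × (188)⁴)] = 7.01×10¹¹ m = 4.69 AU.

d ≈ 4.69 AU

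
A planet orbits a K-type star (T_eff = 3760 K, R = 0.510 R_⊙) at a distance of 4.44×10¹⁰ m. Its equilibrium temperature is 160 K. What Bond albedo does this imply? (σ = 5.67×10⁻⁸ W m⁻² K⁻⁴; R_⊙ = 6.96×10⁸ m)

A ≈ 0.79

R_⋆ = 0.510 × 6.96×10⁸ = 3.55×10⁸ m.
L = 4πR_⋆²σT_⋆⁴ = 4π(3.55×10⁸)² × 5.67×10⁻⁸ × (3760)⁴ = 1.79×10²⁵ W.
S = L/(4πd²) = 724 W m⁻².
From T_eq⁴ = S(1−A)/(4σ): 1−A = 4σT_eq⁴/S.
1−A = 4 × 5.67×10⁻⁸ × (160)⁴ / 724 = 0.205.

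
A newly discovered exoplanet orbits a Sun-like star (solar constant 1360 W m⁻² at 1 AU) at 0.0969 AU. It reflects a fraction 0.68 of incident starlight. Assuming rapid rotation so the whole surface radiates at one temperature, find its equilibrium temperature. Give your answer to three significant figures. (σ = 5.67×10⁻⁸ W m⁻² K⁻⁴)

T_eq ≈ 672 K

Flux at 0.0969 AU: S = 1360/0.0969² = 1.45×10⁵ W m⁻².
Energy balance: absorbed = emitted ⇒ πR²·S(1−A) = 4πR²·σT_eq⁴, so T_eq⁴ = S(1−A)/(4σ).
T_eq = [1.45×10⁵ × 0.32 / (4 × 5.67×10⁻⁸)]^(1/4) = (2.04×10¹¹)^(1/4) = 672 K.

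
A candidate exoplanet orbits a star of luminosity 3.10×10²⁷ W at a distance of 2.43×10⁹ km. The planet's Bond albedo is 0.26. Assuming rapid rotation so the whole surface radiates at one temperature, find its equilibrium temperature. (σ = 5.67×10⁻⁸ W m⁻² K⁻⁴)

d = 2.43×10⁹ km = 2.43×10¹² m.
Flux: S = L/(4πd²) = 3.10×10²⁷/(4π×(2.43×10¹²)²) = 41.8 W m⁻².
Energy balance: absorbed = emitted ⇒ πR²·S(1−A) = 4πR²·σT_eq⁴, so T_eq⁴ = S(1−A)/(4σ).
T_eq = [41.8 × 0.74 / (4 × 5.67×10⁻⁸)]^(1/4) = (1.36×10⁸)^(1/4) = 108 K.

T_eq ≈ 108 K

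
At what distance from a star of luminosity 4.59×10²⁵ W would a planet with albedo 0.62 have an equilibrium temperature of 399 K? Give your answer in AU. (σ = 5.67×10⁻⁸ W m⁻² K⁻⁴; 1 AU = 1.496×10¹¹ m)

d ≈ 0.104 AU

From T_eq⁴ = L(1−A)/(16πσd²): d = √[L(1−A)/(16πσT_eq⁴)].
d = √[4.59×10²⁵ × 0.38 / (16π × 5.67×10⁻⁸ × (399)⁴)] = 1.55×10¹⁰ m = 0.104 AU.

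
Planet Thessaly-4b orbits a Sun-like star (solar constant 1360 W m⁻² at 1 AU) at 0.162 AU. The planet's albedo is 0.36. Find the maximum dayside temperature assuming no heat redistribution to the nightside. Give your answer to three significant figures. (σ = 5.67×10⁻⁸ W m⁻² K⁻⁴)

T_ss ≈ 875 K

Flux at 0.162 AU: S = 1360/0.162² = 5.18×10⁴ W m⁻².
With no redistribution each surface element balances locally: S(1−A) = σT⁴.
T = [5.18×10⁴ × 0.64 / 5.67×10⁻⁸]^(1/4) = (5.85×10¹¹)^(1/4) = 875 K.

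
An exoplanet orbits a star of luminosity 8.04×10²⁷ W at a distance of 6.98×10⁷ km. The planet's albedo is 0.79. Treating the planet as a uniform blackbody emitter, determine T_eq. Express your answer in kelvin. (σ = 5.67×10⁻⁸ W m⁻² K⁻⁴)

d = 6.98×10⁷ km = 6.98×10¹⁰ m.
Flux: S = L/(4πd²) = 8.04×10²⁷/(4π×(6.98×10¹⁰)²) = 1.31×10⁵ W m⁻².
Energy balance: absorbed = emitted ⇒ πR²·S(1−A) = 4πR²·σT_eq⁴, so T_eq⁴ = S(1−A)/(4σ).
T_eq = [1.31×10⁵ × 0.21 / (4 × 5.67×10⁻⁸)]^(1/4) = (1.22×10¹¹)^(1/4) = 591 K.

T_eq ≈ 591 K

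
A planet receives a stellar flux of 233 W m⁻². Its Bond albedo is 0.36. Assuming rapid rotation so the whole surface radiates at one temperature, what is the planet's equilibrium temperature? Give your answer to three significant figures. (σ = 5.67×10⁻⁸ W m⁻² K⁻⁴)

Energy balance: absorbed = emitted ⇒ πR²·S(1−A) = 4πR²·σT_eq⁴, so T_eq⁴ = S(1−A)/(4σ).
T_eq = [233 × 0.64 / (4 × 5.67×10⁻⁸)]^(1/4) = (6.57×10⁸)^(1/4) = 160 K.

T_eq ≈ 160 K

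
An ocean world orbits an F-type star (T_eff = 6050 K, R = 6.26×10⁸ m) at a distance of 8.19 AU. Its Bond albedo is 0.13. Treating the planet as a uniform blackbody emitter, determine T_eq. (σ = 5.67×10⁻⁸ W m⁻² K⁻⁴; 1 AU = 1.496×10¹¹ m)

d = 8.19 AU = 1.23×10¹² m.
L = 4πR_⋆²σT_⋆⁴ = 4π(6.26×10⁸)² × 5.67×10⁻⁸ × (6050)⁴ = 3.74×10²⁶ W.
S = L/(4πd²) = 19.8 W m⁻².
Energy balance: absorbed = emitted ⇒ πR²·S(1−A) = 4πR²·σT_eq⁴, so T_eq⁴ = S(1−A)/(4σ).
T_eq = [19.8 × 0.87 / (4 × 5.67×10⁻⁸)]^(1/4) = (7.61×10⁷)^(1/4) = 93.4 K.

T_eq ≈ 93.4 K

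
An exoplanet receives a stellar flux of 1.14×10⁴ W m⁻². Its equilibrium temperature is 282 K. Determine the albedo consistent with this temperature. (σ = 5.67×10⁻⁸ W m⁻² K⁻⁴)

From T_eq⁴ = S(1−A)/(4σ): 1−A = 4σT_eq⁴/S.
1−A = 4 × 5.67×10⁻⁸ × (282)⁴ / 1.14×10⁴ = 0.126.

A ≈ 0.87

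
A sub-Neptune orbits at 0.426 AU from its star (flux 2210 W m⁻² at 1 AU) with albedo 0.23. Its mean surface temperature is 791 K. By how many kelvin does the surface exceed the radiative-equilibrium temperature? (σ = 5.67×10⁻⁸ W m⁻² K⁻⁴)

ΔT ≈ 340.1 K

S = 2210/0.426² = 1.218×10⁴ W m⁻².
T_eq = [S(1−A)/(4σ)]^(1/4) = [1.218×10⁴×0.77/(4×5.67×10⁻⁸)]^(1/4) = 450.9 K.
ΔT = T_surf − T_eq = 791 − 450.9.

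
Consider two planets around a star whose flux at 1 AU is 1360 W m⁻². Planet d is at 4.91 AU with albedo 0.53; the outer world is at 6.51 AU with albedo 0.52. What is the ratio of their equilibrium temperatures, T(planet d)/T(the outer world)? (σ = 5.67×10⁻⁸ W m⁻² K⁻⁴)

T_eq = [S₀(1−A)/(4σd²)]^(1/4), so T ∝ (1−A)^(1/4) / √d.
T₁ = [1360×0.47/(4×5.67×10⁻⁸×4.91²)]^(1/4) = 103.98 K.
T₂ = [1360×0.48/(4×5.67×10⁻⁸×6.51²)]^(1/4) = 90.78 K.

T₁/T₂ ≈ 1.145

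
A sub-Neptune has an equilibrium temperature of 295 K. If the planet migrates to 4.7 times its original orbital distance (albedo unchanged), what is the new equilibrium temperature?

T_eq ∝ L^(1/4) · d^(−1/2).
T′ = 295 / 4.7^(1/2) = 136 K.

T_eq ≈ 136 K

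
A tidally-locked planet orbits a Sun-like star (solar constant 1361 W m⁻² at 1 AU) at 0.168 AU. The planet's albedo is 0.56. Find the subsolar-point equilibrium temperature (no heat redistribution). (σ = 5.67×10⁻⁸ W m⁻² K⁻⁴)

T_ss ≈ 782 K

Flux at 0.168 AU: S = 1361/0.168² = 4.82×10⁴ W m⁻².
At the subsolar point the surface absorbs S(1−A) and emits σT⁴ per unit area — no factor of 4, since only the local patch is in balance.
T = [4.82×10⁴ × 0.44 / 5.67×10⁻⁸]^(1/4) = (3.74×10¹¹)^(1/4) = 782 K.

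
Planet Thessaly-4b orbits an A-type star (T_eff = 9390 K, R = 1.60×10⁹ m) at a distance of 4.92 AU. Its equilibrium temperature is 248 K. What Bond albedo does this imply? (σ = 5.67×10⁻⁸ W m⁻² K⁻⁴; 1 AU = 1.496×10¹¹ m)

A ≈ 0.59

d = 4.92 AU = 7.36×10¹¹ m.
L = 4πR_⋆²σT_⋆⁴ = 4π(1.60×10⁹)² × 5.67×10⁻⁸ × (9390)⁴ = 1.42×10²⁸ W.
S = L/(4πd²) = 2080 W m⁻².
From T_eq⁴ = S(1−A)/(4σ): 1−A = 4σT_eq⁴/S.
1−A = 4 × 5.67×10⁻⁸ × (248)⁴ / 2080 = 0.412.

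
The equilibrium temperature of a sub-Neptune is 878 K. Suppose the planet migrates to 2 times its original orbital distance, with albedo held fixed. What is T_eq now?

T_eq ∝ L^(1/4) · d^(−1/2).
T′ = 878 / 2^(1/2) = 621 K.

T_eq ≈ 621 K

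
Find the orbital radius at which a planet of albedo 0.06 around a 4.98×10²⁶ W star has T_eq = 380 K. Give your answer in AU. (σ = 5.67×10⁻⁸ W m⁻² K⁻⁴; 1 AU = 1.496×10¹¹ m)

d ≈ 0.593 AU

From T_eq⁴ = L(1−A)/(16πσd²): d = √[L(1−A)/(16πσT_eq⁴)].
d = √[4.98×10²⁶ × 0.94 / (16π × 5.67×10⁻⁸ × (380)⁴)] = 8.88×10¹⁰ m = 0.593 AU.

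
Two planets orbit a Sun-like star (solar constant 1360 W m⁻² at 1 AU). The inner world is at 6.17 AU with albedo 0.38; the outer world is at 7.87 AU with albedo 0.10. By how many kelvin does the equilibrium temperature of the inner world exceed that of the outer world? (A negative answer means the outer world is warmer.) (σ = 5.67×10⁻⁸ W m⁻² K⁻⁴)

ΔT ≈ 2.8 K

T_eq = [S₀(1−A)/(4σd²)]^(1/4), so T ∝ (1−A)^(1/4) / √d.
T₁ = [1360×0.62/(4×5.67×10⁻⁸×6.17²)]^(1/4) = 99.41 K.
T₂ = [1360×0.90/(4×5.67×10⁻⁸×7.87²)]^(1/4) = 96.62 K.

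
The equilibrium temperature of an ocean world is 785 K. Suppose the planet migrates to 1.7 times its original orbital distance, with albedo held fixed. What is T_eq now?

T_eq ≈ 602 K

T_eq ∝ L^(1/4) · d^(−1/2).
T′ = 785 / 1.7^(1/2) = 602 K.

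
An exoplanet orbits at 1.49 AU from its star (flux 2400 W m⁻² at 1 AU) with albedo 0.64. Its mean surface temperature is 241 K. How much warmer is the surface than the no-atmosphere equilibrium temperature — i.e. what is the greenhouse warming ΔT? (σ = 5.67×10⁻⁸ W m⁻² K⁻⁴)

ΔT ≈ 37.5 K

S = 2400/1.49² = 1081 W m⁻².
T_eq = [S(1−A)/(4σ)]^(1/4) = [1081×0.36/(4×5.67×10⁻⁸)]^(1/4) = 203.5 K.
ΔT = T_surf − T_eq = 241 − 203.5.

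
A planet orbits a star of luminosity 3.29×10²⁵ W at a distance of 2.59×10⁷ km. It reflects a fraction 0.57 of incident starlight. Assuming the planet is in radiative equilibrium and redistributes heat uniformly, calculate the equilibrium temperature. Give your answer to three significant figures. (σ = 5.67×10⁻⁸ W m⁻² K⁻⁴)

T_eq ≈ 293 K

d = 2.59×10⁷ km = 2.59×10¹⁰ m.
Flux: S = L/(4πd²) = 3.29×10²⁵/(4π×(2.59×10¹⁰)²) = 3900 W m⁻².
Energy balance: absorbed = emitted ⇒ πR²·S(1−A) = 4πR²·σT_eq⁴, so T_eq⁴ = S(1−A)/(4σ).
T_eq = [3900 × 0.43 / (4 × 5.67×10⁻⁸)]^(1/4) = (7.40×10⁹)^(1/4) = 293 K.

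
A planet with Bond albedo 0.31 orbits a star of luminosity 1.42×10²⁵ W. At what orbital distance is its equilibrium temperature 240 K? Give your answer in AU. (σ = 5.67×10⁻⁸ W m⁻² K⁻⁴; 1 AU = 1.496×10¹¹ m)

d ≈ 0.215 AU

From T_eq⁴ = L(1−A)/(16πσd²): d = √[L(1−A)/(16πσT_eq⁴)].
d = √[1.42×10²⁵ × 0.69 / (16π × 5.67×10⁻⁸ × (240)⁴)] = 3.22×10¹⁰ m = 0.215 AU.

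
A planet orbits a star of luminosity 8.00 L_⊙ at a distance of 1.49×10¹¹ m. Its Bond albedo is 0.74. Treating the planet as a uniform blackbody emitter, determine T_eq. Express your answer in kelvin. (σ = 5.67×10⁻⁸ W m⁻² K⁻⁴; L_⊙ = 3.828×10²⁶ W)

L = 8.00 × 3.828×10²⁶ = 3.06×10²⁷ W.
Flux: S = L/(4πd²) = 3.06×10²⁷/(4π×(1.49×10¹¹)²) = 1.10×10⁴ W m⁻².
Energy balance: absorbed = emitted ⇒ πR²·S(1−A) = 4πR²·σT_eq⁴, so T_eq⁴ = S(1−A)/(4σ).
T_eq = [1.10×10⁴ × 0.26 / (4 × 5.67×10⁻⁸)]^(1/4) = (1.26×10¹⁰)^(1/4) = 335 K.

T_eq ≈ 335 K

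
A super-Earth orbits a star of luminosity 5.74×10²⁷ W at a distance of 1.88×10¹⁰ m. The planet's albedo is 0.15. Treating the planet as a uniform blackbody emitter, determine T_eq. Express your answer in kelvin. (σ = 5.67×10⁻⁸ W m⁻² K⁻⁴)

Flux: S = L/(4πd²) = 5.74×10²⁷/(4π×(1.88×10¹⁰)²) = 1.29×10⁶ W m⁻².
Energy balance: absorbed = emitted ⇒ πR²·S(1−A) = 4πR²·σT_eq⁴, so T_eq⁴ = S(1−A)/(4σ).
T_eq = [1.29×10⁶ × 0.85 / (4 × 5.67×10⁻⁸)]^(1/4) = (4.84×10¹²)^(1/4) = 1480 K.

T_eq ≈ 1480 K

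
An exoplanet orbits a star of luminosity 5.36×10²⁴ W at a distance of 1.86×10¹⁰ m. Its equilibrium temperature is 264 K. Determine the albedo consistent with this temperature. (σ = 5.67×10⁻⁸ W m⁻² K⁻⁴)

A ≈ 0.11

Flux: S = L/(4πd²) = 5.36×10²⁴/(4π×(1.86×10¹⁰)²) = 1230 W m⁻².
From T_eq⁴ = S(1−A)/(4σ): 1−A = 4σT_eq⁴/S.
1−A = 4 × 5.67×10⁻⁸ × (264)⁴ / 1230 = 0.894.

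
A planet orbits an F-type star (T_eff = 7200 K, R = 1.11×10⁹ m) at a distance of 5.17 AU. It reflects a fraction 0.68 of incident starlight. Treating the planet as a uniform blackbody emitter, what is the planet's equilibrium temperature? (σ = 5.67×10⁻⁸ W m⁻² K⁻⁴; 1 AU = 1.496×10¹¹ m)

d = 5.17 AU = 7.73×10¹¹ m.
L = 4πR_⋆²σT_⋆⁴ = 4π(1.11×10⁹)² × 5.67×10⁻⁸ × (7200)⁴ = 2.36×10²⁷ W.
S = L/(4πd²) = 314 W m⁻².
Energy balance: absorbed = emitted ⇒ πR²·S(1−A) = 4πR²·σT_eq⁴, so T_eq⁴ = S(1−A)/(4σ).
T_eq = [314 × 0.32 / (4 × 5.67×10⁻⁸)]^(1/4) = (4.43×10⁸)^(1/4) = 145 K.

T_eq ≈ 145 K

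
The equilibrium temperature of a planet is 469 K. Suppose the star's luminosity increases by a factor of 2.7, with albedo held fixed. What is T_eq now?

T_eq ≈ 601 K

T_eq ∝ L^(1/4) · d^(−1/2).
T′ = 469 × 2.7^(1/4) = 601 K.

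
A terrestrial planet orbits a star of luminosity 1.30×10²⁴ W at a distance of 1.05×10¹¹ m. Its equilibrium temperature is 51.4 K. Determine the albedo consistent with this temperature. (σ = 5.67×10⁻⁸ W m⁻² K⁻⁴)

A ≈ 0.83

Flux: S = L/(4πd²) = 1.30×10²⁴/(4π×(1.05×10¹¹)²) = 9.38 W m⁻².
From T_eq⁴ = S(1−A)/(4σ): 1−A = 4σT_eq⁴/S.
1−A = 4 × 5.67×10⁻⁸ × (51.4)⁴ / 9.38 = 0.169.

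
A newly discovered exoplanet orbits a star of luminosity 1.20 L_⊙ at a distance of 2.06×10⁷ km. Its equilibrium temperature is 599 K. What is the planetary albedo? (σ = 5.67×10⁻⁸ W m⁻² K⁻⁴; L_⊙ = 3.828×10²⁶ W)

A ≈ 0.66

d = 2.06×10⁷ km = 2.06×10¹⁰ m.
L = 1.20 × 3.828×10²⁶ = 4.59×10²⁶ W.
Flux: S = L/(4πd²) = 4.59×10²⁶/(4π×(2.06×10¹⁰)²) = 8.61×10⁴ W m⁻².
From T_eq⁴ = S(1−A)/(4σ): 1−A = 4σT_eq⁴/S.
1−A = 4 × 5.67×10⁻⁸ × (599)⁴ / 8.61×10⁴ = 0.339.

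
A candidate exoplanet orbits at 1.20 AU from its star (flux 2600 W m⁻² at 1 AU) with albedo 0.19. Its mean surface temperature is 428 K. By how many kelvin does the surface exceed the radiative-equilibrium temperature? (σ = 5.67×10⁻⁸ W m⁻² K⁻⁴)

ΔT ≈ 144.6 K

S = 2600/1.20² = 1806 W m⁻².
T_eq = [S(1−A)/(4σ)]^(1/4) = [1806×0.81/(4×5.67×10⁻⁸)]^(1/4) = 283.4 K.
ΔT = T_surf − T_eq = 428 − 283.4.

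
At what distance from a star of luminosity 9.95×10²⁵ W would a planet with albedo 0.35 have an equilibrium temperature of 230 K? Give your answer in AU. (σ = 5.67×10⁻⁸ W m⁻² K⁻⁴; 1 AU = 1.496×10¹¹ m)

d ≈ 0.602 AU

From T_eq⁴ = L(1−A)/(16πσd²): d = √[L(1−A)/(16πσT_eq⁴)].
d = √[9.95×10²⁵ × 0.65 / (16π × 5.67×10⁻⁸ × (230)⁴)] = 9.01×10¹⁰ m = 0.602 AU.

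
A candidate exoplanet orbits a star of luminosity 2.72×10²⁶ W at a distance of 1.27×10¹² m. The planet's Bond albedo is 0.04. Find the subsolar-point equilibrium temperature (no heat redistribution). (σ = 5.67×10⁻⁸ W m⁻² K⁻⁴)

Flux: S = L/(4πd²) = 2.72×10²⁶/(4π×(1.27×10¹²)²) = 13.4 W m⁻².
At the subsolar point the surface absorbs S(1−A) and emits σT⁴ per unit area — no factor of 4, since only the local patch is in balance.
T = [13.4 × 0.96 / 5.67×10⁻⁸]^(1/4) = (2.27×10⁸)^(1/4) = 123 K.

T_ss ≈ 123 K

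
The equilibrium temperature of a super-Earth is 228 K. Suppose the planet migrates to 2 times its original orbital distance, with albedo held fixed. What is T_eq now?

T_eq ∝ L^(1/4) · d^(−1/2).
T′ = 228 / 2^(1/2) = 161 K.

T_eq ≈ 161 K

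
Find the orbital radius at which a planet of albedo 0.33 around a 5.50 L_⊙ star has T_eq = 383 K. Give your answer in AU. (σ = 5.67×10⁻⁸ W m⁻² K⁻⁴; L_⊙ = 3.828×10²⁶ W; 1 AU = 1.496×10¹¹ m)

d ≈ 1.01 AU

L = 5.50 × 3.828×10²⁶ = 2.11×10²⁷ W.
From T_eq⁴ = L(1−A)/(16πσd²): d = √[L(1−A)/(16πσT_eq⁴)].
d = √[2.11×10²⁷ × 0.67 / (16π × 5.67×10⁻⁸ × (383)⁴)] = 1.52×10¹¹ m = 1.01 AU.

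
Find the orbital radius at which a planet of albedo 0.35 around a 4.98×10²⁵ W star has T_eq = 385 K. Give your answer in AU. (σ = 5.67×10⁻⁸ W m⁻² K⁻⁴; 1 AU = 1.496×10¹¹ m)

From T_eq⁴ = L(1−A)/(16πσd²): d = √[L(1−A)/(16πσT_eq⁴)].
d = √[4.98×10²⁵ × 0.65 / (16π × 5.67×10⁻⁸ × (385)⁴)] = 2.27×10¹⁰ m = 0.152 AU.

d ≈ 0.152 AU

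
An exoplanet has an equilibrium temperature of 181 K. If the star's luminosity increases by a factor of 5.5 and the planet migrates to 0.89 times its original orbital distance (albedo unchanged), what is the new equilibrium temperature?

T_eq ∝ L^(1/4) · d^(−1/2).
T′ = 181 × 5.5^(1/4) / 0.89^(1/2) = 294 K.

T_eq ≈ 294 K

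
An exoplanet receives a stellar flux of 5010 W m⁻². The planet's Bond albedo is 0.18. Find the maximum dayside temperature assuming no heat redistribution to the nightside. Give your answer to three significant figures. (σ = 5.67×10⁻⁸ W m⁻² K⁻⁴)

With no redistribution each surface element balances locally: S(1−A) = σT⁴.
T = [5010 × 0.82 / 5.67×10⁻⁸]^(1/4) = (7.25×10¹⁰)^(1/4) = 519 K.

T_ss ≈ 519 K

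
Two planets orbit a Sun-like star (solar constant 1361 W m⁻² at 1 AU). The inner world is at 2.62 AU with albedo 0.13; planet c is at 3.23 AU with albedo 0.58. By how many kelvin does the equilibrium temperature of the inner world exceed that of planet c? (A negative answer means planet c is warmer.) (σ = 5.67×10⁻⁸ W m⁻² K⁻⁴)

ΔT ≈ 41.4 K

T_eq = [S₀(1−A)/(4σd²)]^(1/4), so T ∝ (1−A)^(1/4) / √d.
T₁ = [1361×0.87/(4×5.67×10⁻⁸×2.62²)]^(1/4) = 166.07 K.
T₂ = [1361×0.42/(4×5.67×10⁻⁸×3.23²)]^(1/4) = 124.67 K.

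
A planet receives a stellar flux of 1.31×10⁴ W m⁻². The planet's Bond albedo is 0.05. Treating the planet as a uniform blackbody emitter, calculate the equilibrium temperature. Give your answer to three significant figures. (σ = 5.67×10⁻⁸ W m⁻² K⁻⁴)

T_eq ≈ 484 K

Energy balance: absorbed = emitted ⇒ πR²·S(1−A) = 4πR²·σT_eq⁴, so T_eq⁴ = S(1−A)/(4σ).
T_eq = [1.31×10⁴ × 0.95 / (4 × 5.67×10⁻⁸)]^(1/4) = (5.49×10¹⁰)^(1/4) = 484 K.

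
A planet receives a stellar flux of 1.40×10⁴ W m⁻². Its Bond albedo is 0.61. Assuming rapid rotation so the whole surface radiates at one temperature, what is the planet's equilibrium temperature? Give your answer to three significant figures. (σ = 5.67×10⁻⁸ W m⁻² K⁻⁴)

T_eq ≈ 394 K

Energy balance: absorbed = emitted ⇒ πR²·S(1−A) = 4πR²·σT_eq⁴, so T_eq⁴ = S(1−A)/(4σ).
T_eq = [1.40×10⁴ × 0.39 / (4 × 5.67×10⁻⁸)]^(1/4) = (2.41×10¹⁰)^(1/4) = 394 K.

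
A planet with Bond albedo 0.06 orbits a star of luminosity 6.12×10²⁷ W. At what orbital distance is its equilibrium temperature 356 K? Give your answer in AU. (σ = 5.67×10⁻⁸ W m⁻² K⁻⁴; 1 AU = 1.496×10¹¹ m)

From T_eq⁴ = L(1−A)/(16πσd²): d = √[L(1−A)/(16πσT_eq⁴)].
d = √[6.12×10²⁷ × 0.94 / (16π × 5.67×10⁻⁸ × (356)⁴)] = 3.54×10¹¹ m = 2.37 AU.

d ≈ 2.37 AU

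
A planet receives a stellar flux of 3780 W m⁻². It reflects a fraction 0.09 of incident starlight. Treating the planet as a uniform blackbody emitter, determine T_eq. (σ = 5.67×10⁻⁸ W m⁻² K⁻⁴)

Energy balance: absorbed = emitted ⇒ πR²·S(1−A) = 4πR²·σT_eq⁴, so T_eq⁴ = S(1−A)/(4σ).
T_eq = [3780 × 0.91 / (4 × 5.67×10⁻⁸)]^(1/4) = (1.52×10¹⁰)^(1/4) = 351 K.

T_eq ≈ 351 K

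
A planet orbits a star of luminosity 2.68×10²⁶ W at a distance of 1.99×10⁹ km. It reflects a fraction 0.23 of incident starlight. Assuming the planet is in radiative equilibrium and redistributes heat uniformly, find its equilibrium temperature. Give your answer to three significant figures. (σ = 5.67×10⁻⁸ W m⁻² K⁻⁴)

d = 1.99×10⁹ km = 1.99×10¹² m.
Flux: S = L/(4πd²) = 2.68×10²⁶/(4π×(1.99×10¹²)²) = 5.39 W m⁻².
Energy balance: absorbed = emitted ⇒ πR²·S(1−A) = 4πR²·σT_eq⁴, so T_eq⁴ = S(1−A)/(4σ).
T_eq = [5.39 × 0.77 / (4 × 5.67×10⁻⁸)]^(1/4) = (1.83×10⁷)^(1/4) = 65.4 K.

T_eq ≈ 65.4 K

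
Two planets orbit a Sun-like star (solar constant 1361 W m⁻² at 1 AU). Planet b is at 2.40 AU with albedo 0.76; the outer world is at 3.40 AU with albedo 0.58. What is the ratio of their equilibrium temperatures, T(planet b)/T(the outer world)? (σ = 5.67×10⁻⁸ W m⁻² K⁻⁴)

T_eq = [S₀(1−A)/(4σd²)]^(1/4), so T ∝ (1−A)^(1/4) / √d.
T₁ = [1361×0.24/(4×5.67×10⁻⁸×2.40²)]^(1/4) = 125.75 K.
T₂ = [1361×0.42/(4×5.67×10⁻⁸×3.40²)]^(1/4) = 121.51 K.

T₁/T₂ ≈ 1.035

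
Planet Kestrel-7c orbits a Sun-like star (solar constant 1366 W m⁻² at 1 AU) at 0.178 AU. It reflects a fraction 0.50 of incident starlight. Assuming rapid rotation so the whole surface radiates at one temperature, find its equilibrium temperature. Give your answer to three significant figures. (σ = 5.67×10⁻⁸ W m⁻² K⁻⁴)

Flux at 0.178 AU: S = 1366/0.178² = 4.31×10⁴ W m⁻².
Energy balance: absorbed = emitted ⇒ πR²·S(1−A) = 4πR²·σT_eq⁴, so T_eq⁴ = S(1−A)/(4σ).
T_eq = [4.31×10⁴ × 0.50 / (4 × 5.67×10⁻⁸)]^(1/4) = (9.50×10¹⁰)^(1/4) = 555 K.

T_eq ≈ 555 K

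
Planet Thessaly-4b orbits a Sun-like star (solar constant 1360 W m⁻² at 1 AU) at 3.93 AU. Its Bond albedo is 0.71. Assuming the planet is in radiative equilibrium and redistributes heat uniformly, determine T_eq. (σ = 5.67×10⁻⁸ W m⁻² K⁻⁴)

Flux at 3.93 AU: S = 1360/3.93² = 88.1 W m⁻².
Energy balance: absorbed = emitted ⇒ πR²·S(1−A) = 4πR²·σT_eq⁴, so T_eq⁴ = S(1−A)/(4σ).
T_eq = [88.1 × 0.29 / (4 × 5.67×10⁻⁸)]^(1/4) = (1.13×10⁸)^(1/4) = 103 K.

T_eq ≈ 103 K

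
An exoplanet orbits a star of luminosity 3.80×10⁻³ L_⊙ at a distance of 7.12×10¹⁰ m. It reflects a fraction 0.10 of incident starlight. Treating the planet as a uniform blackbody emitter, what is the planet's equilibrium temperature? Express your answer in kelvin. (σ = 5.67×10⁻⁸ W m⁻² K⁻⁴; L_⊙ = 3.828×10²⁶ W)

T_eq ≈ 97.6 K

L = 3.80×10⁻³ × 3.828×10²⁶ = 1.45×10²⁴ W.
Flux: S = L/(4πd²) = 1.45×10²⁴/(4π×(7.12×10¹⁰)²) = 22.8 W m⁻².
Energy balance: absorbed = emitted ⇒ πR²·S(1−A) = 4πR²·σT_eq⁴, so T_eq⁴ = S(1−A)/(4σ).
T_eq = [22.8 × 0.90 / (4 × 5.67×10⁻⁸)]^(1/4) = (9.06×10⁷)^(1/4) = 97.6 K.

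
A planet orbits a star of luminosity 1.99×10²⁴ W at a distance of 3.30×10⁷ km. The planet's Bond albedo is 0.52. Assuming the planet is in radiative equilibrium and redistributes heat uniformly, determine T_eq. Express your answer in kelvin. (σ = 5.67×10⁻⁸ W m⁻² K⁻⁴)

d = 3.30×10⁷ km = 3.30×10¹⁰ m.
Flux: S = L/(4πd²) = 1.99×10²⁴/(4π×(3.30×10¹⁰)²) = 145 W m⁻².
Energy balance: absorbed = emitted ⇒ πR²·S(1−A) = 4πR²·σT_eq⁴, so T_eq⁴ = S(1−A)/(4σ).
T_eq = [145 × 0.48 / (4 × 5.67×10⁻⁸)]^(1/4) = (3.08×10⁸)^(1/4) = 132 K.

T_eq ≈ 132 K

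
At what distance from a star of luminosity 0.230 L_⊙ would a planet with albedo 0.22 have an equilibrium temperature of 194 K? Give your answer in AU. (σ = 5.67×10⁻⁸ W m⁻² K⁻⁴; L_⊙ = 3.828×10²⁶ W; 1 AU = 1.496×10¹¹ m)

L = 0.230 × 3.828×10²⁶ = 8.80×10²⁵ W.
From T_eq⁴ = L(1−A)/(16πσd²): d = √[L(1−A)/(16πσT_eq⁴)].
d = √[8.80×10²⁵ × 0.78 / (16π × 5.67×10⁻⁸ × (194)⁴)] = 1.30×10¹¹ m = 0.872 AU.

d ≈ 0.872 AU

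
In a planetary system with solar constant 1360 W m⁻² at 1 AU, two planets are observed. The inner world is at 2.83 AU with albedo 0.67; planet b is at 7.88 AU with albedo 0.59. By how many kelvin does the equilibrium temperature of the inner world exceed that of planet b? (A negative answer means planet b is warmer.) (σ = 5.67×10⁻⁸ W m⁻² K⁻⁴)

ΔT ≈ 46.1 K

T_eq = [S₀(1−A)/(4σd²)]^(1/4), so T ∝ (1−A)^(1/4) / √d.
T₁ = [1360×0.33/(4×5.67×10⁻⁸×2.83²)]^(1/4) = 125.37 K.
T₂ = [1360×0.41/(4×5.67×10⁻⁸×7.88²)]^(1/4) = 79.32 K.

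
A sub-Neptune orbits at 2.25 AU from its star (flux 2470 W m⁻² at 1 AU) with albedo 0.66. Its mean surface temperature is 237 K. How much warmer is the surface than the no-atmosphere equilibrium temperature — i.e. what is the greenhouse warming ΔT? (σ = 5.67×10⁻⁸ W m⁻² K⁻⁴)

ΔT ≈ 72.5 K

S = 2470/2.25² = 487.9 W m⁻².
T_eq = [S(1−A)/(4σ)]^(1/4) = [487.9×0.34/(4×5.67×10⁻⁸)]^(1/4) = 164.5 K.
ΔT = T_surf − T_eq = 237 − 164.5.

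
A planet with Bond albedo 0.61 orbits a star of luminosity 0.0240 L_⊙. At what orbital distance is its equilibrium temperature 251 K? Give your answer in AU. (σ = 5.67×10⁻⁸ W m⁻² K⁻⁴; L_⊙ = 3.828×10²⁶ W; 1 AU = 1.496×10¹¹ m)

d ≈ 0.119 AU

L = 0.0240 × 3.828×10²⁶ = 9.19×10²⁴ W.
From T_eq⁴ = L(1−A)/(16πσd²): d = √[L(1−A)/(16πσT_eq⁴)].
d = √[9.19×10²⁴ × 0.39 / (16π × 5.67×10⁻⁸ × (251)⁴)] = 1.78×10¹⁰ m = 0.119 AU.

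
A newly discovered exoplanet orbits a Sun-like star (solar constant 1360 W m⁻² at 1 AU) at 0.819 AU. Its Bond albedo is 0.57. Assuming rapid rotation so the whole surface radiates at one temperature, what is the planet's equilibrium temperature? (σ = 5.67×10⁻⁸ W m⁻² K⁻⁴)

Flux at 0.819 AU: S = 1360/0.819² = 2030 W m⁻².
Energy balance: absorbed = emitted ⇒ πR²·S(1−A) = 4πR²·σT_eq⁴, so T_eq⁴ = S(1−A)/(4σ).
T_eq = [2030 × 0.43 / (4 × 5.67×10⁻⁸)]^(1/4) = (3.84×10⁹)^(1/4) = 249 K.

T_eq ≈ 249 K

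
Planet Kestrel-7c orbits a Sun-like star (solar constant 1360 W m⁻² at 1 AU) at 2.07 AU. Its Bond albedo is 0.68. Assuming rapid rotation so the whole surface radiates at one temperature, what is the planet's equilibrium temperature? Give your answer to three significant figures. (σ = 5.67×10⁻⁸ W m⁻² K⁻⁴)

Flux at 2.07 AU: S = 1360/2.07² = 317 W m⁻².
Energy balance: absorbed = emitted ⇒ πR²·S(1−A) = 4πR²·σT_eq⁴, so T_eq⁴ = S(1−A)/(4σ).
T_eq = [317 × 0.32 / (4 × 5.67×10⁻⁸)]^(1/4) = (4.48×10⁸)^(1/4) = 145 K.

T_eq ≈ 145 K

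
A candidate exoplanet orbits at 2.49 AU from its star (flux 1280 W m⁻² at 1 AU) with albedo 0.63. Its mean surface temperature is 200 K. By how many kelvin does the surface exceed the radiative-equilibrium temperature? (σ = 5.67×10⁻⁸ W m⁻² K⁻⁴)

ΔT ≈ 64.5 K

S = 1280/2.49² = 206.4 W m⁻².
T_eq = [S(1−A)/(4σ)]^(1/4) = [206.4×0.37/(4×5.67×10⁻⁸)]^(1/4) = 135.5 K.
ΔT = T_surf − T_eq = 200 − 135.5.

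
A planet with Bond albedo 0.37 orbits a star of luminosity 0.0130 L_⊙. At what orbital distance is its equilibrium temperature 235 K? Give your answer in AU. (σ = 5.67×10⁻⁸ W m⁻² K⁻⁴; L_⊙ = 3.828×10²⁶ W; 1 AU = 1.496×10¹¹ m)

L = 0.0130 × 3.828×10²⁶ = 4.98×10²⁴ W.
From T_eq⁴ = L(1−A)/(16πσd²): d = √[L(1−A)/(16πσT_eq⁴)].
d = √[4.98×10²⁴ × 0.63 / (16π × 5.67×10⁻⁸ × (235)⁴)] = 1.90×10¹⁰ m = 0.127 AU.

d ≈ 0.127 AU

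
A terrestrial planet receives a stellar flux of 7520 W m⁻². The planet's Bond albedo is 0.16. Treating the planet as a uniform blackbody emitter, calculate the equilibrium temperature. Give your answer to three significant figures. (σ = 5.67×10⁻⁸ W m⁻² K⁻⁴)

Energy balance: absorbed = emitted ⇒ πR²·S(1−A) = 4πR²·σT_eq⁴, so T_eq⁴ = S(1−A)/(4σ).
T_eq = [7520 × 0.84 / (4 × 5.67×10⁻⁸)]^(1/4) = (2.79×10¹⁰)^(1/4) = 409 K.

T_eq ≈ 409 K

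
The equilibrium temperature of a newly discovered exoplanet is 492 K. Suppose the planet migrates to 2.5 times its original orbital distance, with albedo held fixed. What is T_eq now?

T_eq ∝ L^(1/4) · d^(−1/2).
T′ = 492 / 2.5^(1/2) = 311 K.

T_eq ≈ 311 K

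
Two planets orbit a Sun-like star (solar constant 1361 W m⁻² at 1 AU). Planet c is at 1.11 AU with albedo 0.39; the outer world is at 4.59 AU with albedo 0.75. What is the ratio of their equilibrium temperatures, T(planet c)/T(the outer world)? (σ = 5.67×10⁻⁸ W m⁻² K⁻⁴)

T₁/T₂ ≈ 2.542

T_eq = [S₀(1−A)/(4σd²)]^(1/4), so T ∝ (1−A)^(1/4) / √d.
T₁ = [1361×0.61/(4×5.67×10⁻⁸×1.11²)]^(1/4) = 233.47 K.
T₂ = [1361×0.25/(4×5.67×10⁻⁸×4.59²)]^(1/4) = 91.86 K.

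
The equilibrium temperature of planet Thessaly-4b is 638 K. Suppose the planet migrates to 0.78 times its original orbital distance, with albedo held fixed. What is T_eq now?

T_eq ≈ 722 K

T_eq ∝ L^(1/4) · d^(−1/2).
T′ = 638 / 0.78^(1/2) = 722 K.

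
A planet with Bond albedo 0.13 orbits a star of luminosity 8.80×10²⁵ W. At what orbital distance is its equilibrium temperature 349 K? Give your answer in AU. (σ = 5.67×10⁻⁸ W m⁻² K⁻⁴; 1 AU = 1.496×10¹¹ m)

From T_eq⁴ = L(1−A)/(16πσd²): d = √[L(1−A)/(16πσT_eq⁴)].
d = √[8.80×10²⁵ × 0.87 / (16π × 5.67×10⁻⁸ × (349)⁴)] = 4.26×10¹⁰ m = 0.284 AU.

d ≈ 0.284 AU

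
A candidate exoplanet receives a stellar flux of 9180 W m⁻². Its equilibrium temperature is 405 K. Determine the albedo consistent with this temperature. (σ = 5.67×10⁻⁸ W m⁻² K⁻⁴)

From T_eq⁴ = S(1−A)/(4σ): 1−A = 4σT_eq⁴/S.
1−A = 4 × 5.67×10⁻⁸ × (405)⁴ / 9180 = 0.665.

A ≈ 0.34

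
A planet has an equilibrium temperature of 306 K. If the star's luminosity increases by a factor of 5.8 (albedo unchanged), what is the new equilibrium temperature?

T_eq ∝ L^(1/4) · d^(−1/2).
T′ = 306 × 5.8^(1/4) = 475 K.

T_eq ≈ 475 K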